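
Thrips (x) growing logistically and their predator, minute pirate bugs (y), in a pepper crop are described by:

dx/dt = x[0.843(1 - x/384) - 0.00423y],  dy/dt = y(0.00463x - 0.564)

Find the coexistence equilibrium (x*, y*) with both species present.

x* ≈ 122, y* ≈ 136

From dy/dt = 0 with y > 0: 0.00463x* = 0.564, so x* = 122.
Substitute into dx/dt = 0: 0.843(1 - 122/384) = 0.00423y*.
The bracket is 0.683, giving y* = 0.576/0.00423 = 136.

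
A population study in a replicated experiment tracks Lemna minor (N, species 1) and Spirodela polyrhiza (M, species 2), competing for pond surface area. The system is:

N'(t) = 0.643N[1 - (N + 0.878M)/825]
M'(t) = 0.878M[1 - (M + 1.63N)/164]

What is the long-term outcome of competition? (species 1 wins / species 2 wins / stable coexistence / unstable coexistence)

Compare the nullcline intercepts: K1/α12 = 825/0.878 = 940 > K2 = 164; K2/α21 = 164/1.63 = 101 < K1 = 825.
Since the inequalities point opposite ways, species 1 can invade but species 2 cannot.

species 1 excludes species 2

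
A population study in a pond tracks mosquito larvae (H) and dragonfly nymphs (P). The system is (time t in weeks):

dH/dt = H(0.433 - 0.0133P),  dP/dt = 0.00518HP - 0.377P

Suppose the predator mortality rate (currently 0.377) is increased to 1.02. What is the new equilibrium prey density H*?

At the interior fixed point, setting dP/dt = 0 with P > 0 fixes H* = (predator death rate)/(HP coefficient) — independent of the other coefficients.
With the change, H* = 1.02/0.00518 = 197; it rises from 72.8.

H* ≈ 197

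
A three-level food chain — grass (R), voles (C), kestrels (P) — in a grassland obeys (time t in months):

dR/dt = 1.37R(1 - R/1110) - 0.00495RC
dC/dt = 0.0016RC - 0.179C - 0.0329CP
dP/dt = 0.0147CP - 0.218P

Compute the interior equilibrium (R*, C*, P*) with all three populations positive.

From dP/dt = 0: 0.0147C* = 0.218, so C* = 14.8.
From dR/dt = 0: 1.37(1 - R*/1110) = 0.00495·14.8, giving R* = 1110·(1 - 0.0536) = 1050.
From dC/dt = 0: 0.0016·1050 - 0.179 = 0.0329P*, so P* = 1.5/0.0329 = 45.6.

R* ≈ 1050, C* ≈ 14.8, P* ≈ 45.6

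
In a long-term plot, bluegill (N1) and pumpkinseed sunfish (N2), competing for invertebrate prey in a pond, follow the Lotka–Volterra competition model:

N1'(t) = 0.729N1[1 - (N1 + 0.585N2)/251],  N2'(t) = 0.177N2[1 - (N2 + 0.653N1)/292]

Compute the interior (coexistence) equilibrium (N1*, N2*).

N1* ≈ 130, N2* ≈ 207

Setting both brackets to zero gives the nullclines N1 + 0.585N2 = 251 and 0.653N1 + N2 = 292.
Substituting N2 = 292 - 0.653N1 into the first: N1(1 - 0.585·0.653) = 251 - 0.585·292.
So N1* = 80.2/0.618 = 130, and then N2* = 292 - 0.653·130 = 207.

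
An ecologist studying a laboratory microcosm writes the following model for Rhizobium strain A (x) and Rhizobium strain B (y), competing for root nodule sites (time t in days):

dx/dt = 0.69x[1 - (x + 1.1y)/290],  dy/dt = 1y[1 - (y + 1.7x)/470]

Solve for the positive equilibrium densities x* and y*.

x* ≈ 261, y* ≈ 26.4

Setting both brackets to zero gives the nullclines x + 1.1y = 290 and 1.7x + y = 470.
Substituting y = 470 - 1.7x into the first: x(1 - 1.1·1.7) = 290 - 1.1·470.
So x* = -227/-0.87 = 261, and then y* = 470 - 1.7·261 = 26.4.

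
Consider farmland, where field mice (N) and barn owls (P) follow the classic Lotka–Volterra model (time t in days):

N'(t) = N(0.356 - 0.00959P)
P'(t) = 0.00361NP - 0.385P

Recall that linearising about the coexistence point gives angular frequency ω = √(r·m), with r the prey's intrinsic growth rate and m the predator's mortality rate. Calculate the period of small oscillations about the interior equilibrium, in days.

Here r = 0.356 and m = 0.385, so r·m = 0.137.
ω = √0.137 = 0.37 per day, hence T = 2π/ω ≈ 17 days.

T ≈ 17 days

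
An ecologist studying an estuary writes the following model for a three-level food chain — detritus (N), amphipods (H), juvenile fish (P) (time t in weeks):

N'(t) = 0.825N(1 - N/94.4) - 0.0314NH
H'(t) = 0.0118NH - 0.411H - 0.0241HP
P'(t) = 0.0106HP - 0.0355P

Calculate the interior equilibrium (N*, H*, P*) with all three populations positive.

From dP/dt = 0: 0.0106H* = 0.0355, so H* = 3.35.
From dN/dt = 0: 0.825(1 - N*/94.4) = 0.0314·3.35, giving N* = 94.4·(1 - 0.127) = 82.4.
From dH/dt = 0: 0.0118·82.4 - 0.411 = 0.0241P*, so P* = 0.561/0.0241 = 23.3.

N* ≈ 82.4, H* ≈ 3.35, P* ≈ 23.3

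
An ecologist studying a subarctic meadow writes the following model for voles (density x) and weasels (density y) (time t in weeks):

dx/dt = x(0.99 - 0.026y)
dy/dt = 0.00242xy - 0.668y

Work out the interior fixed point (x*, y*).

x* ≈ 276, y* ≈ 38.1

Set dy/dt = 0 with y > 0: 0.00242x - 0.668 = 0, so x* = 0.668/0.00242 = 276.
Set dx/dt = 0 with x > 0: 0.99 - 0.026y = 0, so y* = 0.99/0.026 = 38.1.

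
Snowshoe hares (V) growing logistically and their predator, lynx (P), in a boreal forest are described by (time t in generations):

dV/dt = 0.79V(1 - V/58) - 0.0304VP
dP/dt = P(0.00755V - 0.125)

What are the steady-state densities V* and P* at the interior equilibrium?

V* ≈ 16.6, P* ≈ 18.6

From dP/dt = 0 with P > 0: 0.00755V* = 0.125, so V* = 16.6.
Substitute into dV/dt = 0: 0.79(1 - 16.6/58) = 0.0304P*.
The bracket is 0.715, giving P* = 0.564/0.0304 = 18.6.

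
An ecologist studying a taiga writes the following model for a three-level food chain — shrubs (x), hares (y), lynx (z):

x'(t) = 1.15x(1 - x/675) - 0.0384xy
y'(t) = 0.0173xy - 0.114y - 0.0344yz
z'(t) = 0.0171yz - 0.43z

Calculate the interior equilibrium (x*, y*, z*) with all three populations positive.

From dz/dt = 0: 0.0171y* = 0.43, so y* = 25.1.
From dx/dt = 0: 1.15(1 - x*/675) = 0.0384·25.1, giving x* = 675·(1 - 0.84) = 108.
From dy/dt = 0: 0.0173·108 - 0.114 = 0.0344z*, so z* = 1.76/0.0344 = 51.1.

x* ≈ 108, y* ≈ 25.1, z* ≈ 51.1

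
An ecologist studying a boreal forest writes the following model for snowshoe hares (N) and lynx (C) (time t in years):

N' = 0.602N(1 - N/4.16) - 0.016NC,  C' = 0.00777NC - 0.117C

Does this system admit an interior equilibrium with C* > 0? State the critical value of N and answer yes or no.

Threshold N = 15.1; K < 15.1, so no, the predator goes extinct.

The predator equation gives dC/dt > 0 only when N > 0.117/0.00777 = 15.1.
Without the predator, N → K = 4.16. Since 4.16 < 15.1, the predator cannot invade.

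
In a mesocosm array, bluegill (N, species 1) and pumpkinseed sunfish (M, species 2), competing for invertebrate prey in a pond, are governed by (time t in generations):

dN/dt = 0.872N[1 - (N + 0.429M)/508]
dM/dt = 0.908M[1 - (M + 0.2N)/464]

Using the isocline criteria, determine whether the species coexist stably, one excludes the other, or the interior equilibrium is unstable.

Compare the nullcline intercepts: K1/α12 = 508/0.429 = 1180 > K2 = 464; K2/α21 = 464/0.2 = 2320 > K1 = 508.
Since both inequalities hold, each species can invade when rare, so the interior equilibrium is stable.

stable coexistence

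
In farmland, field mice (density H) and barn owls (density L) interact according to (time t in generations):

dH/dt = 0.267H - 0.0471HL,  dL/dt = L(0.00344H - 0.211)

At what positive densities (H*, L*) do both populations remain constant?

Set dL/dt = 0 with L > 0: 0.00344H - 0.211 = 0, so H* = 0.211/0.00344 = 61.3.
Set dH/dt = 0 with H > 0: 0.267 - 0.0471L = 0, so L* = 0.267/0.0471 = 5.67.

H* ≈ 61.3, L* ≈ 5.67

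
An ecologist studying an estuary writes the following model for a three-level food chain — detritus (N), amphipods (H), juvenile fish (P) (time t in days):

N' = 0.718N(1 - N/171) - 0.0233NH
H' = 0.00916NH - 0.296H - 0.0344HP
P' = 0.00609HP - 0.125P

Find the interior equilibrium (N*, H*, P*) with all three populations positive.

N* ≈ 57.1, H* ≈ 20.5, P* ≈ 6.6

From dP/dt = 0: 0.00609H* = 0.125, so H* = 20.5.
From dN/dt = 0: 0.718(1 - N*/171) = 0.0233·20.5, giving N* = 171·(1 - 0.666) = 57.1.
From dH/dt = 0: 0.00916·57.1 - 0.296 = 0.0344P*, so P* = 0.227/0.0344 = 6.6.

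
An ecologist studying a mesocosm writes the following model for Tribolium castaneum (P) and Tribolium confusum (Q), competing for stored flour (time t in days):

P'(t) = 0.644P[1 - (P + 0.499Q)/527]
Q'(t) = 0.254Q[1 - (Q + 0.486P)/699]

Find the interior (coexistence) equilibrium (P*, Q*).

Setting both brackets to zero gives the nullclines P + 0.499Q = 527 and 0.486P + Q = 699.
Substituting Q = 699 - 0.486P into the first: P(1 - 0.499·0.486) = 527 - 0.499·699.
So P* = 178/0.757 = 235, and then Q* = 699 - 0.486·235 = 585.

P* ≈ 235, Q* ≈ 585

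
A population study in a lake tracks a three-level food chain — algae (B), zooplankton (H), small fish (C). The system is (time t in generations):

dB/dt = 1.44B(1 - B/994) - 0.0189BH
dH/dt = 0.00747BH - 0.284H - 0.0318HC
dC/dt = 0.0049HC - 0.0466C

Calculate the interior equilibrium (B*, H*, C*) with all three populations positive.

From dC/dt = 0: 0.0049H* = 0.0466, so H* = 9.51.
From dB/dt = 0: 1.44(1 - B*/994) = 0.0189·9.51, giving B* = 994·(1 - 0.125) = 870.
From dH/dt = 0: 0.00747·870 - 0.284 = 0.0318C*, so C* = 6.21/0.0318 = 195.

B* ≈ 870, H* ≈ 9.51, C* ≈ 195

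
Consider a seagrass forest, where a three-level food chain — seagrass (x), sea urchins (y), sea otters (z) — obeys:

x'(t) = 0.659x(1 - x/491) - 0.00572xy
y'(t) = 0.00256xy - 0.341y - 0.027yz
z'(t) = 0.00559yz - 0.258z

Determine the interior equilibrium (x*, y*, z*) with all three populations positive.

From dz/dt = 0: 0.00559y* = 0.258, so y* = 46.2.
From dx/dt = 0: 0.659(1 - x*/491) = 0.00572·46.2, giving x* = 491·(1 - 0.401) = 294.
From dy/dt = 0: 0.00256·294 - 0.341 = 0.027z*, so z* = 0.412/0.027 = 15.3.

x* ≈ 294, y* ≈ 46.2, z* ≈ 15.3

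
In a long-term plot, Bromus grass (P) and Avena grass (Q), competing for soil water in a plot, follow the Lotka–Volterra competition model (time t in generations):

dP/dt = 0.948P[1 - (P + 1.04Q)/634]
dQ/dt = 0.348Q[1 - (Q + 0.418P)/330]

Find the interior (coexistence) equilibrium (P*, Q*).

P* ≈ 514, Q* ≈ 115

Setting both brackets to zero gives the nullclines P + 1.04Q = 634 and 0.418P + Q = 330.
Substituting Q = 330 - 0.418P into the first: P(1 - 1.04·0.418) = 634 - 1.04·330.
So P* = 291/0.565 = 514, and then Q* = 330 - 0.418·514 = 115.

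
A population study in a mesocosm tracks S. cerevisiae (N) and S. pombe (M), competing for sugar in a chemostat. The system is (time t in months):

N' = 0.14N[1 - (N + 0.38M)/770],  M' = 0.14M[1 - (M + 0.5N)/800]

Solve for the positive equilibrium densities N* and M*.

Setting both brackets to zero gives the nullclines N + 0.38M = 770 and 0.5N + M = 800.
Substituting M = 800 - 0.5N into the first: N(1 - 0.38·0.5) = 770 - 0.38·800.
So N* = 466/0.81 = 575, and then M* = 800 - 0.5·575 = 512.

N* ≈ 575, M* ≈ 512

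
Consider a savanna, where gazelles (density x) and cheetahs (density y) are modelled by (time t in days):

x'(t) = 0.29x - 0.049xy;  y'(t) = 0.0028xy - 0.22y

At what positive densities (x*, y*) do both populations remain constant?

Set dy/dt = 0 with y > 0: 0.0028x - 0.22 = 0, so x* = 0.22/0.0028 = 78.6.
Set dx/dt = 0 with x > 0: 0.29 - 0.049y = 0, so y* = 0.29/0.049 = 5.92.

x* ≈ 78.6, y* ≈ 5.92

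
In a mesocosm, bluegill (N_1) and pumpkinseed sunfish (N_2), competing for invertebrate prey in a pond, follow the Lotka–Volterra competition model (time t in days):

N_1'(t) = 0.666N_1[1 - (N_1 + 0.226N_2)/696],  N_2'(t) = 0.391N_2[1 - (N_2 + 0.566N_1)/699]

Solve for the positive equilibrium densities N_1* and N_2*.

Setting both brackets to zero gives the nullclines N_1 + 0.226N_2 = 696 and 0.566N_1 + N_2 = 699.
Substituting N_2 = 699 - 0.566N_1 into the first: N_1(1 - 0.226·0.566) = 696 - 0.226·699.
So N_1* = 538/0.872 = 617, and then N_2* = 699 - 0.566·617 = 350.

N_1* ≈ 617, N_2* ≈ 350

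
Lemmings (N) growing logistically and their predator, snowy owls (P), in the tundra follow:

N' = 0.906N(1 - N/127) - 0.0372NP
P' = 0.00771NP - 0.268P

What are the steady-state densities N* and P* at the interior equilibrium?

From dP/dt = 0 with P > 0: 0.00771N* = 0.268, so N* = 34.8.
Substitute into dN/dt = 0: 0.906(1 - 34.8/127) = 0.0372P*.
The bracket is 0.726, giving P* = 0.658/0.0372 = 17.7.

N* ≈ 34.8, P* ≈ 17.7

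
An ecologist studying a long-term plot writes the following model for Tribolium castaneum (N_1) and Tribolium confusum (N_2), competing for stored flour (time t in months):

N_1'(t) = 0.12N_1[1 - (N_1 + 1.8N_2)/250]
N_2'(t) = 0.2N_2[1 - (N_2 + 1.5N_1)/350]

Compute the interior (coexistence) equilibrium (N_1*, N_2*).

Setting both brackets to zero gives the nullclines N_1 + 1.8N_2 = 250 and 1.5N_1 + N_2 = 350.
Substituting N_2 = 350 - 1.5N_1 into the first: N_1(1 - 1.8·1.5) = 250 - 1.8·350.
So N_1* = -380/-1.7 = 224, and then N_2* = 350 - 1.5·224 = 14.7.

N_1* ≈ 224, N_2* ≈ 14.7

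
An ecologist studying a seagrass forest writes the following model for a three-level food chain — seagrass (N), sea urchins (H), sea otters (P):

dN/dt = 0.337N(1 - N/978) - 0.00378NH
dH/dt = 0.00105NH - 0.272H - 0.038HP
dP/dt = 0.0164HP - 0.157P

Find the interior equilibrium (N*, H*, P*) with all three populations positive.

From dP/dt = 0: 0.0164H* = 0.157, so H* = 9.57.
From dN/dt = 0: 0.337(1 - N*/978) = 0.00378·9.57, giving N* = 978·(1 - 0.107) = 873.
From dH/dt = 0: 0.00105·873 - 0.272 = 0.038P*, so P* = 0.645/0.038 = 17.

N* ≈ 873, H* ≈ 9.57, P* ≈ 17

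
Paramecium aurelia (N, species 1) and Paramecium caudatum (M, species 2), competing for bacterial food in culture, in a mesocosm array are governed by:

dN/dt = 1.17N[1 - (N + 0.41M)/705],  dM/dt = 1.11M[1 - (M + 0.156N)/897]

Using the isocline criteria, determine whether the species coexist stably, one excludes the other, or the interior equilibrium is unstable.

stable coexistence

Compare the nullcline intercepts: K1/α12 = 705/0.41 = 1720 > K2 = 897; K2/α21 = 897/0.156 = 5750 > K1 = 705.
Since both inequalities hold, each species can invade when rare, so the interior equilibrium is stable.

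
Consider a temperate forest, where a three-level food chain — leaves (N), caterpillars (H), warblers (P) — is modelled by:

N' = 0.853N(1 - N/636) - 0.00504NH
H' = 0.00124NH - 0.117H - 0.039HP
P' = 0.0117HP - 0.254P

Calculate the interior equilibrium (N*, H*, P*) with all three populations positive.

N* ≈ 554, H* ≈ 21.7, P* ≈ 14.6

From dP/dt = 0: 0.0117H* = 0.254, so H* = 21.7.
From dN/dt = 0: 0.853(1 - N*/636) = 0.00504·21.7, giving N* = 636·(1 - 0.128) = 554.
From dH/dt = 0: 0.00124·554 - 0.117 = 0.039P*, so P* = 0.57/0.039 = 14.6.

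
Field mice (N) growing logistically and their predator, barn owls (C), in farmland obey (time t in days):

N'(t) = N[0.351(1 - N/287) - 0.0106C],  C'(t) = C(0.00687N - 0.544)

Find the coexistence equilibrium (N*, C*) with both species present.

From dC/dt = 0 with C > 0: 0.00687N* = 0.544, so N* = 79.2.
Substitute into dN/dt = 0: 0.351(1 - 79.2/287) = 0.0106C*.
The bracket is 0.724, giving C* = 0.254/0.0106 = 24.

N* ≈ 79.2, C* ≈ 24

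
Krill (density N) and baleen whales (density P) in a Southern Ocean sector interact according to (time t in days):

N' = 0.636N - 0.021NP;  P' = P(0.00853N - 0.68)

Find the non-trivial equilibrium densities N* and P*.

Set dP/dt = 0 with P > 0: 0.00853N - 0.68 = 0, so N* = 0.68/0.00853 = 79.7.
Set dN/dt = 0 with N > 0: 0.636 - 0.021P = 0, so P* = 0.636/0.021 = 30.3.

N* ≈ 79.7, P* ≈ 30.3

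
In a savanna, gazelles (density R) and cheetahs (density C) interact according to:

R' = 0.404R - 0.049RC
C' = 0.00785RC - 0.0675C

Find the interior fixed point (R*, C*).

R* ≈ 8.6, C* ≈ 8.24

Set dC/dt = 0 with C > 0: 0.00785R - 0.0675 = 0, so R* = 0.0675/0.00785 = 8.6.
Set dR/dt = 0 with R > 0: 0.404 - 0.049C = 0, so C* = 0.404/0.049 = 8.24.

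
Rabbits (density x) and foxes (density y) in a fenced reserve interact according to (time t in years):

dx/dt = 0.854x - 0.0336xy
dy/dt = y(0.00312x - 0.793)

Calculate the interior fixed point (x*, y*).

x* ≈ 254, y* ≈ 25.4

Set dy/dt = 0 with y > 0: 0.00312x - 0.793 = 0, so x* = 0.793/0.00312 = 254.
Set dx/dt = 0 with x > 0: 0.854 - 0.0336y = 0, so y* = 0.854/0.0336 = 25.4.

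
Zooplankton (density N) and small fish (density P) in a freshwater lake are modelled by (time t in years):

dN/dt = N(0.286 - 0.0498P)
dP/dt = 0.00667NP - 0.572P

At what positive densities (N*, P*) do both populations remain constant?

Set dP/dt = 0 with P > 0: 0.00667N - 0.572 = 0, so N* = 0.572/0.00667 = 85.8.
Set dN/dt = 0 with N > 0: 0.286 - 0.0498P = 0, so P* = 0.286/0.0498 = 5.74.

N* ≈ 85.8, P* ≈ 5.74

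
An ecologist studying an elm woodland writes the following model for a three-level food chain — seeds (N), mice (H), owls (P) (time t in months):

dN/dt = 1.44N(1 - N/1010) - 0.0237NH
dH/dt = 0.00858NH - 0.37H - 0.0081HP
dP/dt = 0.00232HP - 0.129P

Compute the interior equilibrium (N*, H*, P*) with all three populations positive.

N* ≈ 85.7, H* ≈ 55.6, P* ≈ 45.1

From dP/dt = 0: 0.00232H* = 0.129, so H* = 55.6.
From dN/dt = 0: 1.44(1 - N*/1010) = 0.0237·55.6, giving N* = 1010·(1 - 0.915) = 85.7.
From dH/dt = 0: 0.00858·85.7 - 0.37 = 0.0081P*, so P* = 0.365/0.0081 = 45.1.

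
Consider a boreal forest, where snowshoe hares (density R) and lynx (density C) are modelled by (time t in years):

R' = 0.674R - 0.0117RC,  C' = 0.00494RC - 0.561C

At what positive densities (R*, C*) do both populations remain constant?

R* ≈ 114, C* ≈ 57.6

Set dC/dt = 0 with C > 0: 0.00494R - 0.561 = 0, so R* = 0.561/0.00494 = 114.
Set dR/dt = 0 with R > 0: 0.674 - 0.0117C = 0, so C* = 0.674/0.0117 = 57.6.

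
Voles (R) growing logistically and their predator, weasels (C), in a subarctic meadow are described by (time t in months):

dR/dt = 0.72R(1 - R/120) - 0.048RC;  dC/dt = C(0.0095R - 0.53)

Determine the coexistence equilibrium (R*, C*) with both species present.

R* ≈ 55.8, C* ≈ 8.03

From dC/dt = 0 with C > 0: 0.0095R* = 0.53, so R* = 55.8.
Substitute into dR/dt = 0: 0.72(1 - 55.8/120) = 0.048C*.
The bracket is 0.535, giving C* = 0.385/0.048 = 8.03.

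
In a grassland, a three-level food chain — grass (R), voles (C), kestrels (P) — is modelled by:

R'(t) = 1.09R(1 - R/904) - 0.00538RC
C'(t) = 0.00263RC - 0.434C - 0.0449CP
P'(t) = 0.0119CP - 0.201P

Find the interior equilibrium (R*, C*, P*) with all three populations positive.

From dP/dt = 0: 0.0119C* = 0.201, so C* = 16.9.
From dR/dt = 0: 1.09(1 - R*/904) = 0.00538·16.9, giving R* = 904·(1 - 0.0834) = 829.
From dC/dt = 0: 0.00263·829 - 0.434 = 0.0449P*, so P* = 1.75/0.0449 = 38.9.

R* ≈ 829, C* ≈ 16.9, P* ≈ 38.9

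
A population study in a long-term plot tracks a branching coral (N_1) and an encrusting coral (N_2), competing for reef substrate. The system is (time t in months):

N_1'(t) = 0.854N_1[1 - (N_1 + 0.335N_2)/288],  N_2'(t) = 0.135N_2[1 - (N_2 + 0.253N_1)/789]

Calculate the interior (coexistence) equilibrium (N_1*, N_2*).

Setting both brackets to zero gives the nullclines N_1 + 0.335N_2 = 288 and 0.253N_1 + N_2 = 789.
Substituting N_2 = 789 - 0.253N_1 into the first: N_1(1 - 0.335·0.253) = 288 - 0.335·789.
So N_1* = 23.7/0.915 = 25.9, and then N_2* = 789 - 0.253·25.9 = 782.

N_1* ≈ 25.9, N_2* ≈ 782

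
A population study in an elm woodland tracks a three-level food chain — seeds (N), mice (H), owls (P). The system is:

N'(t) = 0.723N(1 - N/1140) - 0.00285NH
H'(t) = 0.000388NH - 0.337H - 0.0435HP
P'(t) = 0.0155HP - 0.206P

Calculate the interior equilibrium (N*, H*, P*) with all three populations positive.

From dP/dt = 0: 0.0155H* = 0.206, so H* = 13.3.
From dN/dt = 0: 0.723(1 - N*/1140) = 0.00285·13.3, giving N* = 1140·(1 - 0.0524) = 1080.
From dH/dt = 0: 0.000388·1080 - 0.337 = 0.0435P*, so P* = 0.0821/0.0435 = 1.89.

N* ≈ 1080, H* ≈ 13.3, P* ≈ 1.89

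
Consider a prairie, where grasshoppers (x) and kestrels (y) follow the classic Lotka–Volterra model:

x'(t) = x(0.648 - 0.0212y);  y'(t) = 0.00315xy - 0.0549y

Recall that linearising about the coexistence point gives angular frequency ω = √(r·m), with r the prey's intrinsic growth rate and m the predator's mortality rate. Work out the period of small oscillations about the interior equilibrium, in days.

T ≈ 33.3 days

Here r = 0.648 and m = 0.0549, so r·m = 0.0356.
ω = √0.0356 = 0.189 per day, hence T = 2π/ω ≈ 33.3 days.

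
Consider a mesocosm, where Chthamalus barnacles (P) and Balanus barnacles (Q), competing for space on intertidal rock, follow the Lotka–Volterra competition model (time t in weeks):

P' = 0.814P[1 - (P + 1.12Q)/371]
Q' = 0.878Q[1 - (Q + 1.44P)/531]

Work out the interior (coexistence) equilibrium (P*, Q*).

P* ≈ 365, Q* ≈ 5.29

Setting both brackets to zero gives the nullclines P + 1.12Q = 371 and 1.44P + Q = 531.
Substituting Q = 531 - 1.44P into the first: P(1 - 1.12·1.44) = 371 - 1.12·531.
So P* = -224/-0.613 = 365, and then Q* = 531 - 1.44·365 = 5.29.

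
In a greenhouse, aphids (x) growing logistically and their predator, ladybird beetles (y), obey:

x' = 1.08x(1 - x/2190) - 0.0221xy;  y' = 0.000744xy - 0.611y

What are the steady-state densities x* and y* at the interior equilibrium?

From dy/dt = 0 with y > 0: 0.000744x* = 0.611, so x* = 821.
Substitute into dx/dt = 0: 1.08(1 - 821/2190) = 0.0221y*.
The bracket is 0.625, giving y* = 0.675/0.0221 = 30.5.

x* ≈ 821, y* ≈ 30.5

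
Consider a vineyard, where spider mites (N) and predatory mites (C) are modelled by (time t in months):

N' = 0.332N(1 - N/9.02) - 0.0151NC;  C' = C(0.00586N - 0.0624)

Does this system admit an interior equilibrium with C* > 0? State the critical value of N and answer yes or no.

Threshold N = 10.6; K < 10.6, so no, the predator goes extinct.

The predator equation gives dC/dt > 0 only when N > 0.0624/0.00586 = 10.6.
Without the predator, N → K = 9.02. Since 9.02 < 10.6, the predator cannot invade.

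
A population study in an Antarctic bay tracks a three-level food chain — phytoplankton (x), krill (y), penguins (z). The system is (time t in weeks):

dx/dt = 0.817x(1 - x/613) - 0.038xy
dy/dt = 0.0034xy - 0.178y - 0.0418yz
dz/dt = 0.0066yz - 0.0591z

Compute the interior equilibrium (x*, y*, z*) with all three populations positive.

From dz/dt = 0: 0.0066y* = 0.0591, so y* = 8.95.
From dx/dt = 0: 0.817(1 - x*/613) = 0.038·8.95, giving x* = 613·(1 - 0.416) = 358.
From dy/dt = 0: 0.0034·358 - 0.178 = 0.0418z*, so z* = 1.04/0.0418 = 24.8.

x* ≈ 358, y* ≈ 8.95, z* ≈ 24.8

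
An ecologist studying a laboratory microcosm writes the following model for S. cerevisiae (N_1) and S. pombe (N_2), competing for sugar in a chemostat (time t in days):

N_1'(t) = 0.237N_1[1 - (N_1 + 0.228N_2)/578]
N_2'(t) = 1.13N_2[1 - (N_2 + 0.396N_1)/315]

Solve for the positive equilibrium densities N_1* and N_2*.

N_1* ≈ 556, N_2* ≈ 94.7

Setting both brackets to zero gives the nullclines N_1 + 0.228N_2 = 578 and 0.396N_1 + N_2 = 315.
Substituting N_2 = 315 - 0.396N_1 into the first: N_1(1 - 0.228·0.396) = 578 - 0.228·315.
So N_1* = 506/0.91 = 556, and then N_2* = 315 - 0.396·556 = 94.7.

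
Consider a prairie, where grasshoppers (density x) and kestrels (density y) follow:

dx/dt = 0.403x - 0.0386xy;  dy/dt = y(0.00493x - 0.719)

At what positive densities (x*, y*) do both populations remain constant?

x* ≈ 146, y* ≈ 10.4

Set dy/dt = 0 with y > 0: 0.00493x - 0.719 = 0, so x* = 0.719/0.00493 = 146.
Set dx/dt = 0 with x > 0: 0.403 - 0.0386y = 0, so y* = 0.403/0.0386 = 10.4.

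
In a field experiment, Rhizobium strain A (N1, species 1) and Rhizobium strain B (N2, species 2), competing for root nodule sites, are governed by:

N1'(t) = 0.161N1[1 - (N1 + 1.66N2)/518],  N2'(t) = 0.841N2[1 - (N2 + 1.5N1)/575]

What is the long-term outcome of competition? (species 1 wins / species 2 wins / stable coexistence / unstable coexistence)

Compare the nullcline intercepts: K1/α12 = 518/1.66 = 312 < K2 = 575; K2/α21 = 575/1.5 = 383 < K1 = 518.
Since both are reversed, neither can invade when rare; the interior point is a saddle.

unstable coexistence (outcome depends on initial conditions)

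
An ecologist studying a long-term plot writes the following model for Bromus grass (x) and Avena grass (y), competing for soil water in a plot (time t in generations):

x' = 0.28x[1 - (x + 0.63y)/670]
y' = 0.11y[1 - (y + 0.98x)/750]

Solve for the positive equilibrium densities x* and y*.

Setting both brackets to zero gives the nullclines x + 0.63y = 670 and 0.98x + y = 750.
Substituting y = 750 - 0.98x into the first: x(1 - 0.63·0.98) = 670 - 0.63·750.
So x* = 198/0.383 = 516, and then y* = 750 - 0.98·516 = 244.

x* ≈ 516, y* ≈ 244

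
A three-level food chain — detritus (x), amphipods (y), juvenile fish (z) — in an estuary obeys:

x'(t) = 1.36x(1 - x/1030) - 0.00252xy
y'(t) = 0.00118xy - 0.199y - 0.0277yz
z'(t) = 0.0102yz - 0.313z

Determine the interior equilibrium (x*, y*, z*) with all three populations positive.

x* ≈ 971, y* ≈ 30.7, z* ≈ 34.2

From dz/dt = 0: 0.0102y* = 0.313, so y* = 30.7.
From dx/dt = 0: 1.36(1 - x*/1030) = 0.00252·30.7, giving x* = 1030·(1 - 0.0569) = 971.
From dy/dt = 0: 0.00118·971 - 0.199 = 0.0277z*, so z* = 0.947/0.0277 = 34.2.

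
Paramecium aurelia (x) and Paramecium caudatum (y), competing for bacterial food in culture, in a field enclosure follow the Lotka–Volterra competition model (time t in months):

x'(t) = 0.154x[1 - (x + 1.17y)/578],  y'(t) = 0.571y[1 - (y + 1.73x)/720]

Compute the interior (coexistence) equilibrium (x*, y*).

x* ≈ 258, y* ≈ 273

Setting both brackets to zero gives the nullclines x + 1.17y = 578 and 1.73x + y = 720.
Substituting y = 720 - 1.73x into the first: x(1 - 1.17·1.73) = 578 - 1.17·720.
So x* = -264/-1.02 = 258, and then y* = 720 - 1.73·258 = 273.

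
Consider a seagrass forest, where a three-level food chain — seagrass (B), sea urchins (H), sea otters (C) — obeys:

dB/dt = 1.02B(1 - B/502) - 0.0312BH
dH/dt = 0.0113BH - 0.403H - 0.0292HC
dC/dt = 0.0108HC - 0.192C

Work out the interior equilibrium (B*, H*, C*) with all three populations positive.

B* ≈ 229, H* ≈ 17.8, C* ≈ 74.8

From dC/dt = 0: 0.0108H* = 0.192, so H* = 17.8.
From dB/dt = 0: 1.02(1 - B*/502) = 0.0312·17.8, giving B* = 502·(1 - 0.544) = 229.
From dH/dt = 0: 0.0113·229 - 0.403 = 0.0292C*, so C* = 2.18/0.0292 = 74.8.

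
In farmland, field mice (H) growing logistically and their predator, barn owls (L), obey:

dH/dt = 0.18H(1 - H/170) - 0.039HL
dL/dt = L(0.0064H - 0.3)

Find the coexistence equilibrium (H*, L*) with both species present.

H* ≈ 46.9, L* ≈ 3.34

From dL/dt = 0 with L > 0: 0.0064H* = 0.3, so H* = 46.9.
Substitute into dH/dt = 0: 0.18(1 - 46.9/170) = 0.039L*.
The bracket is 0.724, giving L* = 0.13/0.039 = 3.34.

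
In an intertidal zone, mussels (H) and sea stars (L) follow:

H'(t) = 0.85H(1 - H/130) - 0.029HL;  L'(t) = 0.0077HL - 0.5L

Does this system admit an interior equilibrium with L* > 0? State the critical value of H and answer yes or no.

Threshold H = 64.9; K > 64.9, so yes, the predator persists.

The predator equation gives dL/dt > 0 only when H > 0.5/0.0077 = 64.9.
Without the predator, H → K = 130. Since 130 > 64.9, the predator can invade and persist.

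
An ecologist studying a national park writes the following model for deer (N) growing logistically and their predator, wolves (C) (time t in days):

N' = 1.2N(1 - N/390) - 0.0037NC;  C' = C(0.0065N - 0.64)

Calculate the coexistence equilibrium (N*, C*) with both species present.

N* ≈ 98.5, C* ≈ 242

From dC/dt = 0 with C > 0: 0.0065N* = 0.64, so N* = 98.5.
Substitute into dN/dt = 0: 1.2(1 - 98.5/390) = 0.0037C*.
The bracket is 0.748, giving C* = 0.897/0.0037 = 242.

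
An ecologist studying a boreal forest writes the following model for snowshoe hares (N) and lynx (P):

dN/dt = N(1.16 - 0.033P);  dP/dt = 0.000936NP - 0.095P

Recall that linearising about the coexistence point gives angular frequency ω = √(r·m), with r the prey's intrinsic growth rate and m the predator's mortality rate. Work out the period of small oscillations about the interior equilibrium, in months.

Here r = 1.16 and m = 0.095, so r·m = 0.11.
ω = √0.11 = 0.332 per month, hence T = 2π/ω ≈ 18.9 months.

T ≈ 18.9 months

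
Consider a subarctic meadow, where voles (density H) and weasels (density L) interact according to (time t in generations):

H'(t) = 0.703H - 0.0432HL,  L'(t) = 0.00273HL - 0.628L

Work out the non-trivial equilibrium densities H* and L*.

Set dL/dt = 0 with L > 0: 0.00273H - 0.628 = 0, so H* = 0.628/0.00273 = 230.
Set dH/dt = 0 with H > 0: 0.703 - 0.0432L = 0, so L* = 0.703/0.0432 = 16.3.

H* ≈ 230, L* ≈ 16.3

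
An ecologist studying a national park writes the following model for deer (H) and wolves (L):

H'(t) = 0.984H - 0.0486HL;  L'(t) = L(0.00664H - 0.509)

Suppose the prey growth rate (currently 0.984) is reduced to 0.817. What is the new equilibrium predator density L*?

At the interior fixed point, setting dH/dt = 0 with H > 0 fixes L* = (prey growth rate)/(HL coefficient) — independent of the other coefficients.
With the change, L* = 0.817/0.0486 = 16.8; it falls from 20.2.

L* ≈ 16.8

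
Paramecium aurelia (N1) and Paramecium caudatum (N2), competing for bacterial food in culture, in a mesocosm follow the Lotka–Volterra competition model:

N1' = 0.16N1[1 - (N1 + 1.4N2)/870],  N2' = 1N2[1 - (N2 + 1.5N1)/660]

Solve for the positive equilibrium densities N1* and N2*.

Setting both brackets to zero gives the nullclines N1 + 1.4N2 = 870 and 1.5N1 + N2 = 660.
Substituting N2 = 660 - 1.5N1 into the first: N1(1 - 1.4·1.5) = 870 - 1.4·660.
So N1* = -54/-1.1 = 49.1, and then N2* = 660 - 1.5·49.1 = 586.

N1* ≈ 49.1, N2* ≈ 586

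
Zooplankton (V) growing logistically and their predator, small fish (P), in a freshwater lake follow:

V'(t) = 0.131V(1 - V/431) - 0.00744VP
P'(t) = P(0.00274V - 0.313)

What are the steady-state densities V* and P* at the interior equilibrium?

From dP/dt = 0 with P > 0: 0.00274V* = 0.313, so V* = 114.
Substitute into dV/dt = 0: 0.131(1 - 114/431) = 0.00744P*.
The bracket is 0.735, giving P* = 0.0963/0.00744 = 12.9.

V* ≈ 114, P* ≈ 12.9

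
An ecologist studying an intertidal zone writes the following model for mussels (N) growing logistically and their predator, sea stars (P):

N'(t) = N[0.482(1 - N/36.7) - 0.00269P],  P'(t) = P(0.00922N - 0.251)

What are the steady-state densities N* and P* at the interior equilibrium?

From dP/dt = 0 with P > 0: 0.00922N* = 0.251, so N* = 27.2.
Substitute into dN/dt = 0: 0.482(1 - 27.2/36.7) = 0.00269P*.
The bracket is 0.258, giving P* = 0.124/0.00269 = 46.3.

N* ≈ 27.2, P* ≈ 46.3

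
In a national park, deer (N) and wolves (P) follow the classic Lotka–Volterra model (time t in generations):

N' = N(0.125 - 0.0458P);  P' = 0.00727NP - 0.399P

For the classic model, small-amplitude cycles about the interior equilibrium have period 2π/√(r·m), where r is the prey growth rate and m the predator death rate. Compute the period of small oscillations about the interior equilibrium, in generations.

T ≈ 28.1 generations

Here r = 0.125 and m = 0.399, so r·m = 0.0499.
ω = √0.0499 = 0.223 per generation, hence T = 2π/ω ≈ 28.1 generations.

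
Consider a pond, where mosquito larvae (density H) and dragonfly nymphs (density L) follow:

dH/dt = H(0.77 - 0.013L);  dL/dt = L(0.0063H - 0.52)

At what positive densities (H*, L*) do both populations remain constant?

Set dL/dt = 0 with L > 0: 0.0063H - 0.52 = 0, so H* = 0.52/0.0063 = 82.5.
Set dH/dt = 0 with H > 0: 0.77 - 0.013L = 0, so L* = 0.77/0.013 = 59.2.

H* ≈ 82.5, L* ≈ 59.2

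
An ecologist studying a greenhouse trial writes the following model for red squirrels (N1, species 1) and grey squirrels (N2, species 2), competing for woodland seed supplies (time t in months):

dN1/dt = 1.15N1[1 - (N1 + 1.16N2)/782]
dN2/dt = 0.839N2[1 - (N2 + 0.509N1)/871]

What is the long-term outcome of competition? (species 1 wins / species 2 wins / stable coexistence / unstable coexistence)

Compare the nullcline intercepts: K1/α12 = 782/1.16 = 674 < K2 = 871; K2/α21 = 871/0.509 = 1710 > K1 = 782.
Since the inequalities point opposite ways, species 2 can invade but species 1 cannot.

species 2 excludes species 1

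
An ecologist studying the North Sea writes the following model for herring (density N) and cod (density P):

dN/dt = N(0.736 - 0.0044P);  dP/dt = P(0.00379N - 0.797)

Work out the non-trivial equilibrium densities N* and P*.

Set dP/dt = 0 with P > 0: 0.00379N - 0.797 = 0, so N* = 0.797/0.00379 = 210.
Set dN/dt = 0 with N > 0: 0.736 - 0.0044P = 0, so P* = 0.736/0.0044 = 167.

N* ≈ 210, P* ≈ 167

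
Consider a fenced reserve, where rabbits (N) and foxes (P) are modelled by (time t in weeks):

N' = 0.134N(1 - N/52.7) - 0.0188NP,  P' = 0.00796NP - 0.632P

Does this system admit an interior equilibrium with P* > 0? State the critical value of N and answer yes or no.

The predator equation gives dP/dt > 0 only when N > 0.632/0.00796 = 79.4.
Without the predator, N → K = 52.7. Since 52.7 < 79.4, the predator cannot invade.

Threshold N = 79.4; K < 79.4, so no, the predator goes extinct.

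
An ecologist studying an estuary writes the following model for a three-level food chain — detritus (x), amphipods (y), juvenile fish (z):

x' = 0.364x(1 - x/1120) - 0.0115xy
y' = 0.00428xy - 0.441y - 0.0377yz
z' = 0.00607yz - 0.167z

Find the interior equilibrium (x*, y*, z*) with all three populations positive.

From dz/dt = 0: 0.00607y* = 0.167, so y* = 27.5.
From dx/dt = 0: 0.364(1 - x*/1120) = 0.0115·27.5, giving x* = 1120·(1 - 0.869) = 146.
From dy/dt = 0: 0.00428·146 - 0.441 = 0.0377z*, so z* = 0.186/0.0377 = 4.93.

x* ≈ 146, y* ≈ 27.5, z* ≈ 4.93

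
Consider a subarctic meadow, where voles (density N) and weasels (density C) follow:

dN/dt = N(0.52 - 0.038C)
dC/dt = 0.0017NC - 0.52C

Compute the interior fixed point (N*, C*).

N* ≈ 306, C* ≈ 13.7

Set dC/dt = 0 with C > 0: 0.0017N - 0.52 = 0, so N* = 0.52/0.0017 = 306.
Set dN/dt = 0 with N > 0: 0.52 - 0.038C = 0, so C* = 0.52/0.038 = 13.7.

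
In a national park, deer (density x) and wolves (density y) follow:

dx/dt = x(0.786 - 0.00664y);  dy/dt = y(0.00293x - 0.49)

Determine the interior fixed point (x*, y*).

Set dy/dt = 0 with y > 0: 0.00293x - 0.49 = 0, so x* = 0.49/0.00293 = 167.
Set dx/dt = 0 with x > 0: 0.786 - 0.00664y = 0, so y* = 0.786/0.00664 = 118.

x* ≈ 167, y* ≈ 118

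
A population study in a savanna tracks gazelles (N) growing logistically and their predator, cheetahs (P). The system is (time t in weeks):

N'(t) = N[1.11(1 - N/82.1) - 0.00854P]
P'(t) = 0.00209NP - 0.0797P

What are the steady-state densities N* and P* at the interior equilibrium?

From dP/dt = 0 with P > 0: 0.00209N* = 0.0797, so N* = 38.1.
Substitute into dN/dt = 0: 1.11(1 - 38.1/82.1) = 0.00854P*.
The bracket is 0.536, giving P* = 0.594/0.00854 = 69.6.

N* ≈ 38.1, P* ≈ 69.6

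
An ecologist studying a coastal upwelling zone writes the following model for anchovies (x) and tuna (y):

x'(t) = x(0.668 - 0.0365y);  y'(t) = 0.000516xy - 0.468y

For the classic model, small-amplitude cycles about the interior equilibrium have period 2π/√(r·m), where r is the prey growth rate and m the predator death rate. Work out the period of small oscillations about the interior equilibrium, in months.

Here r = 0.668 and m = 0.468, so r·m = 0.313.
ω = √0.313 = 0.559 per month, hence T = 2π/ω ≈ 11.2 months.

T ≈ 11.2 months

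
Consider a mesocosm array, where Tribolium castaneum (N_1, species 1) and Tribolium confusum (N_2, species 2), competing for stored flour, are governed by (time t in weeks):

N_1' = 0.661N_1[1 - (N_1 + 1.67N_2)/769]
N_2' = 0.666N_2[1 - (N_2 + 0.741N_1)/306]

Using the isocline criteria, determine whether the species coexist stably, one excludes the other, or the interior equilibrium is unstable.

Compare the nullcline intercepts: K1/α12 = 769/1.67 = 460 > K2 = 306; K2/α21 = 306/0.741 = 413 < K1 = 769.
Since the inequalities point opposite ways, species 1 can invade but species 2 cannot.

species 1 excludes species 2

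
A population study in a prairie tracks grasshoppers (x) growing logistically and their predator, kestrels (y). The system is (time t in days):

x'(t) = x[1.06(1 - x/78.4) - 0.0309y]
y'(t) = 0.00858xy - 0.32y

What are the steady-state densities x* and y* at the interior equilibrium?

From dy/dt = 0 with y > 0: 0.00858x* = 0.32, so x* = 37.3.
Substitute into dx/dt = 0: 1.06(1 - 37.3/78.4) = 0.0309y*.
The bracket is 0.524, giving y* = 0.556/0.0309 = 18.

x* ≈ 37.3, y* ≈ 18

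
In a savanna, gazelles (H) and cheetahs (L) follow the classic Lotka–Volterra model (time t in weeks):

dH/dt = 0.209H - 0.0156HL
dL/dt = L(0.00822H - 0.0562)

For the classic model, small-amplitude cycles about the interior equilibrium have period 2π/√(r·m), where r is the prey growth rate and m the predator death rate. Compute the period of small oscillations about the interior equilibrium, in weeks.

T ≈ 58 weeks

Here r = 0.209 and m = 0.0562, so r·m = 0.0117.
ω = √0.0117 = 0.108 per week, hence T = 2π/ω ≈ 58 weeks.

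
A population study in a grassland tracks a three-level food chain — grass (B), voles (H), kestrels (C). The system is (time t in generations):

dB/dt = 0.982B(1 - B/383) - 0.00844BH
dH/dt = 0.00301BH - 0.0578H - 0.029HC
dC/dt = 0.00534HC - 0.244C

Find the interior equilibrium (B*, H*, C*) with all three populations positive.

B* ≈ 233, H* ≈ 45.7, C* ≈ 22.1

From dC/dt = 0: 0.00534H* = 0.244, so H* = 45.7.
From dB/dt = 0: 0.982(1 - B*/383) = 0.00844·45.7, giving B* = 383·(1 - 0.393) = 233.
From dH/dt = 0: 0.00301·233 - 0.0578 = 0.029C*, so C* = 0.642/0.029 = 22.1.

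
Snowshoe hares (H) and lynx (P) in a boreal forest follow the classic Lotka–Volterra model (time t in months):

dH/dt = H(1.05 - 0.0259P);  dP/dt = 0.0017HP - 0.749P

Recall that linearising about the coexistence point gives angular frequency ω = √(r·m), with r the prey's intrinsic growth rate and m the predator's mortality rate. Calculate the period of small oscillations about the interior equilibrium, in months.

T ≈ 7.09 months

Here r = 1.05 and m = 0.749, so r·m = 0.786.
ω = √0.786 = 0.887 per month, hence T = 2π/ω ≈ 7.09 months.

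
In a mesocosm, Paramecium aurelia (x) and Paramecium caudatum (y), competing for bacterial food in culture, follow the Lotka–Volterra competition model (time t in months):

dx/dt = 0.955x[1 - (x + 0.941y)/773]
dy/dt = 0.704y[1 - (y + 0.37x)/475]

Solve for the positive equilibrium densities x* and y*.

Setting both brackets to zero gives the nullclines x + 0.941y = 773 and 0.37x + y = 475.
Substituting y = 475 - 0.37x into the first: x(1 - 0.941·0.37) = 773 - 0.941·475.
So x* = 326/0.652 = 500, and then y* = 475 - 0.37·500 = 290.

x* ≈ 500, y* ≈ 290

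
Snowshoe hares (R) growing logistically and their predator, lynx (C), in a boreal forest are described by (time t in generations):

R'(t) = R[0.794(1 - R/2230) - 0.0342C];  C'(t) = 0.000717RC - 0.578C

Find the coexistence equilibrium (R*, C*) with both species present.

From dC/dt = 0 with C > 0: 0.000717R* = 0.578, so R* = 806.
Substitute into dR/dt = 0: 0.794(1 - 806/2230) = 0.0342C*.
The bracket is 0.639, giving C* = 0.507/0.0342 = 14.8.

R* ≈ 806, C* ≈ 14.8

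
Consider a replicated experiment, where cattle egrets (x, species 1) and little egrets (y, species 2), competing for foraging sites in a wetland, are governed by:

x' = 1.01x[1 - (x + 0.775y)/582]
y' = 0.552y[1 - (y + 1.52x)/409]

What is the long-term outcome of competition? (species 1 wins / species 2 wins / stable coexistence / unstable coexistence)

species 1 excludes species 2

Compare the nullcline intercepts: K1/α12 = 582/0.775 = 751 > K2 = 409; K2/α21 = 409/1.52 = 269 < K1 = 582.
Since the inequalities point opposite ways, species 1 can invade but species 2 cannot.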